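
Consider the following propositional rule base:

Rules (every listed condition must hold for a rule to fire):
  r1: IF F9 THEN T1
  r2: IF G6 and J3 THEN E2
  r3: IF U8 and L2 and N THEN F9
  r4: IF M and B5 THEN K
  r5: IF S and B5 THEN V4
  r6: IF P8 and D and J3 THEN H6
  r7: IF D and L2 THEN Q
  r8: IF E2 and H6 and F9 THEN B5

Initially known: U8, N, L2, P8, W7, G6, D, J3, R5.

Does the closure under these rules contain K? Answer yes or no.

no

Round 1: r2 [IF G6 and J3 THEN E2]; r3 [IF U8 and L2 and N THEN F9]; r6 [IF P8 and D and J3 THEN H6]; r7 [IF D and L2 THEN Q]. New: E2, F9, H6, Q.
Round 2: r1 [IF F9 THEN T1]; r8 [IF E2 and H6 and F9 THEN B5]. New: T1, B5.
Fixed point reached. K is concluded only by r4; r4 needs M (never derived).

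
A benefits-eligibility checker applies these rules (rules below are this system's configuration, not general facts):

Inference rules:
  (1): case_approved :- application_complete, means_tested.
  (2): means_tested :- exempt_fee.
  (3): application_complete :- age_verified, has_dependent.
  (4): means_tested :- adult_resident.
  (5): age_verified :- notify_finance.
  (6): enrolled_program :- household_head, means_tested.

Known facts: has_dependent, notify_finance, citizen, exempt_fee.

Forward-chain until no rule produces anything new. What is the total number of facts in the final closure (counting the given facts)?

8

Round 1 — (2), (5), derive means_tested, age_verified.
Round 2 — (3), derive application_complete.
Round 3 — (1), derive case_approved.
Closure: {age_verified, application_complete, case_approved, citizen, exempt_fee, has_dependent, means_tested, notify_finance} — 8 facts.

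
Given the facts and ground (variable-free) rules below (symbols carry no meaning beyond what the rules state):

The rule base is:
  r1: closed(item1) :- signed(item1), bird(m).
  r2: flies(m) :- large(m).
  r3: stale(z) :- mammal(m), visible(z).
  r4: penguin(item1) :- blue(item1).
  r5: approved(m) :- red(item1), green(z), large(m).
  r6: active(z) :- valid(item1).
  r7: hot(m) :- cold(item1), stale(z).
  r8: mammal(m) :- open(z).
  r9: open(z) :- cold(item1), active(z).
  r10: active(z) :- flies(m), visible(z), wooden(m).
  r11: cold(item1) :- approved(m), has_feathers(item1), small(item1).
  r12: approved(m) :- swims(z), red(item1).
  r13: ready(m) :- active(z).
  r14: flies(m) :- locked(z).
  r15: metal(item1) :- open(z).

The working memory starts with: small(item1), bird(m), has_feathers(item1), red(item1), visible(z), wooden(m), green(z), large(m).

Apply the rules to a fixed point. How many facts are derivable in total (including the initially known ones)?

[1] r2 [flies(m) :- large(m).]; r5 [approved(m) :- red(item1), green(z), large(m).]. ⇒ new: flies(m), approved(m).
[2] r10 [active(z) :- flies(m), visible(z), wooden(m).]; r11 [cold(item1) :- approved(m), has_feathers(item1), small(item1).]. ⇒ new: active(z), cold(item1).
[3] r9 [open(z) :- cold(item1), active(z).]; r13 [ready(m) :- active(z).]. ⇒ new: open(z), ready(m).
[4] r8 [mammal(m) :- open(z).]; r15 [metal(item1) :- open(z).]. ⇒ new: mammal(m), metal(item1).
[5] r3 [stale(z) :- mammal(m), visible(z).]. ⇒ new: stale(z).
[6] r7 [hot(m) :- cold(item1), stale(z).]. ⇒ new: hot(m).
Closure: {active(z), approved(m), bird(m), cold(item1), flies(m), green(z), has_feathers(item1), hot(m), large(m), mammal(m), metal(item1), open(z), ready(m), red(item1), small(item1), stale(z), visible(z), wooden(m)} — 18 facts.

18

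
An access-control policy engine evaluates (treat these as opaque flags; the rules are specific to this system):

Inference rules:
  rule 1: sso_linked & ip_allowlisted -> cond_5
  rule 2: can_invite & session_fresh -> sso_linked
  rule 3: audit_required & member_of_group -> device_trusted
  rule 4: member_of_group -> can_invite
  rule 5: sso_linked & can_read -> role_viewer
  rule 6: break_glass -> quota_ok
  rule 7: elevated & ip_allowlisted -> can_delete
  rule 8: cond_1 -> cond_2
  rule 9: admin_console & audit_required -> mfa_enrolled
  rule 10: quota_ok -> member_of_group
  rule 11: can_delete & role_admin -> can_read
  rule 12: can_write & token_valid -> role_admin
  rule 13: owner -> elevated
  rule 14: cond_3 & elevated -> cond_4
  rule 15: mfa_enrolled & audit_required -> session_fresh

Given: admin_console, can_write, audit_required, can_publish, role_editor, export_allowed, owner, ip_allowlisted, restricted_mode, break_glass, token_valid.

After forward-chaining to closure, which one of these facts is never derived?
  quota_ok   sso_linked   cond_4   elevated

cond_4

Round 1: rule 6 [break_glass -> quota_ok]; rule 9 [admin_console & audit_required -> mfa_enrolled]; rule 12 [can_write & token_valid -> role_admin]; rule 13 [owner -> elevated]. New: quota_ok, mfa_enrolled, role_admin, elevated.
Round 2: rule 7 [elevated & ip_allowlisted -> can_delete]; rule 10 [quota_ok -> member_of_group]; rule 15 [mfa_enrolled & audit_required -> session_fresh]. New: can_delete, member_of_group, session_fresh.
Round 3: rule 3 [audit_required & member_of_group -> device_trusted]; rule 4 [member_of_group -> can_invite]; rule 11 [can_delete & role_admin -> can_read]. New: device_trusted, can_invite, can_read.
Round 4: rule 2 [can_invite & session_fresh -> sso_linked]. New: sso_linked.
Round 5: rule 1 [sso_linked & ip_allowlisted -> cond_5]; rule 5 [sso_linked & can_read -> role_viewer]. New: cond_5, role_viewer.
Derived: quota_ok (round 1), elevated (round 1), sso_linked (round 4). cond_4 never appears in any round.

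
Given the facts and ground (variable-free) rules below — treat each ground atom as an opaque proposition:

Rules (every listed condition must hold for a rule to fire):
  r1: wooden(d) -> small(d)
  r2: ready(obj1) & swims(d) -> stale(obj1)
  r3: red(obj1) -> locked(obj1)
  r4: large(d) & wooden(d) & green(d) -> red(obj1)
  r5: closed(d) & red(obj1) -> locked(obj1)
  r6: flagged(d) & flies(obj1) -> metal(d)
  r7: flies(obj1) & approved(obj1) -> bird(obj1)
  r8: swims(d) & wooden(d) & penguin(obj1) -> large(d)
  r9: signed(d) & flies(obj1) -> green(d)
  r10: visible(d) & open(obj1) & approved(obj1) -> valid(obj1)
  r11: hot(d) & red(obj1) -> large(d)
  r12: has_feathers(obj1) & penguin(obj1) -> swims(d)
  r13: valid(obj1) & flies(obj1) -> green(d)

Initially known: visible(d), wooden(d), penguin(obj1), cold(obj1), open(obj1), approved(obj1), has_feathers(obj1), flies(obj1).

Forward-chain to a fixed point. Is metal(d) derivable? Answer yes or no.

[1] r1 [wooden(d) -> small(d)]; r7 [flies(obj1) & approved(obj1) -> bird(obj1)]; r10 [visible(d) & open(obj1) & approved(obj1) -> valid(obj1)]; r12 [has_feathers(obj1) & penguin(obj1) -> swims(d)]. ⇒ new: small(d), bird(obj1), valid(obj1), swims(d).
[2] r8 [swims(d) & wooden(d) & penguin(obj1) -> large(d)]; r13 [valid(obj1) & flies(obj1) -> green(d)]. ⇒ new: large(d), green(d).
[3] r4 [large(d) & wooden(d) & green(d) -> red(obj1)]. ⇒ new: red(obj1).
[4] r3 [red(obj1) -> locked(obj1)]. ⇒ new: locked(obj1).
Fixed point reached. metal(d) is concluded only by r6; r6 needs flagged(d) (never derived).

no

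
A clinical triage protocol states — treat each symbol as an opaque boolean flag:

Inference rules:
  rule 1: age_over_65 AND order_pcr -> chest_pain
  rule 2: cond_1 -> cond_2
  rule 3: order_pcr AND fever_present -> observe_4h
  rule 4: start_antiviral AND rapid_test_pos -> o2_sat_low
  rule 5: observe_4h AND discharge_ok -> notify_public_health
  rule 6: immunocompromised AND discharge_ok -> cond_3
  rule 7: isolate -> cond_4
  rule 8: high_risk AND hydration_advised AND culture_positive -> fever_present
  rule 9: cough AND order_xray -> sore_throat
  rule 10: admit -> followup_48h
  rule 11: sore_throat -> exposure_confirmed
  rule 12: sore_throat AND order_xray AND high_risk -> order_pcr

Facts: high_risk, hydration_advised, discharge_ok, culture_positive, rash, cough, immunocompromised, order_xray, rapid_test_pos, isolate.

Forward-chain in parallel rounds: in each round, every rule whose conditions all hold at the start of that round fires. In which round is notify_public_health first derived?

Round 1: rule 6 [immunocompromised AND discharge_ok -> cond_3]; rule 7 [isolate -> cond_4]; rule 8 [high_risk AND hydration_advised AND culture_positive -> fever_present]; rule 9 [cough AND order_xray -> sore_throat]. New: cond_3, cond_4, fever_present, sore_throat.
Round 2: rule 11 [sore_throat -> exposure_confirmed]; rule 12 [sore_throat AND order_xray AND high_risk -> order_pcr]. New: exposure_confirmed, order_pcr.
Round 3: rule 3 [order_pcr AND fever_present -> observe_4h]. New: observe_4h.
Round 4: rule 5 [observe_4h AND discharge_ok -> notify_public_health]. New: notify_public_health.
notify_public_health first appears in round 4.

4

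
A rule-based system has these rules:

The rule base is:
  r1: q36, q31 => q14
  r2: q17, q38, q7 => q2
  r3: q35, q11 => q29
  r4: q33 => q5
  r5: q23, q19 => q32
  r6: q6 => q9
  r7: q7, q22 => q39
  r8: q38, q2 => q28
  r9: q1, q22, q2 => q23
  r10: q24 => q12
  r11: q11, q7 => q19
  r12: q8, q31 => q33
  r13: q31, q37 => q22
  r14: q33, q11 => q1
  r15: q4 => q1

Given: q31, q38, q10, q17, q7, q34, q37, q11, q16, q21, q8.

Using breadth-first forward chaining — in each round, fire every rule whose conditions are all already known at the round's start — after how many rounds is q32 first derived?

Round 1: r2 [q17, q38, q7 => q2]; r11 [q11, q7 => q19]; r12 [q8, q31 => q33]; r13 [q31, q37 => q22]. New: q2, q19, q33, q22.
Round 2: r4 [q33 => q5]; r7 [q7, q22 => q39]; r8 [q38, q2 => q28]; r14 [q33, q11 => q1]. New: q5, q39, q28, q1.
Round 3: r9 [q1, q22, q2 => q23]. New: q23.
Round 4: r5 [q23, q19 => q32]. New: q32.
q32 first appears in round 4.

4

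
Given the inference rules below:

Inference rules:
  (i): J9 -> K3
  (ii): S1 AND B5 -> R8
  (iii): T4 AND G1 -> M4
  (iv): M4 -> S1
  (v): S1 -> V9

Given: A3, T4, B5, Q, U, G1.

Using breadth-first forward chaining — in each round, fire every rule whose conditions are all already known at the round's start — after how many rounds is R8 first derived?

Round 1 fires (iii), giving M4.
Round 2 fires (iv), giving S1.
Round 3 fires (ii), (v), giving R8, V9.
R8 first appears in round 3.

3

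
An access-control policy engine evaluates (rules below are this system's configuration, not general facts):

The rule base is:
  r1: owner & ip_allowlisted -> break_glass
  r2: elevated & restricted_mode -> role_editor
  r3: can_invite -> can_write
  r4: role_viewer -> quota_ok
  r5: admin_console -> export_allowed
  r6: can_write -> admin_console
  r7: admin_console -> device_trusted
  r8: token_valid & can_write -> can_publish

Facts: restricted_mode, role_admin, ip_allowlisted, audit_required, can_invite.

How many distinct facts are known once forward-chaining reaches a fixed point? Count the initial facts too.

9

Round 1 — r3, derive can_write.
Round 2 — r6, derive admin_console.
Round 3 — r5, r7, derive export_allowed, device_trusted.
Closure: {admin_console, audit_required, can_invite, can_write, device_trusted, export_allowed, ip_allowlisted, restricted_mode, role_admin} — 9 facts.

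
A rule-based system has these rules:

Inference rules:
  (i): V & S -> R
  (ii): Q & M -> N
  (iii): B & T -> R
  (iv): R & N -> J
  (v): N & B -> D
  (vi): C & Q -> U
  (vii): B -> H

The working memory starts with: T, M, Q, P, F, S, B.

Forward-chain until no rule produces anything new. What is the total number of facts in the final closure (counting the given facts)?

Round 1: (ii) [Q & M -> N]; (iii) [B & T -> R]; (vii) [B -> H]. New: N, R, H.
Round 2: (iv) [R & N -> J]; (v) [N & B -> D]. New: J, D.
Closure: {B, D, F, H, J, M, N, P, Q, R, S, T} — 12 facts.

12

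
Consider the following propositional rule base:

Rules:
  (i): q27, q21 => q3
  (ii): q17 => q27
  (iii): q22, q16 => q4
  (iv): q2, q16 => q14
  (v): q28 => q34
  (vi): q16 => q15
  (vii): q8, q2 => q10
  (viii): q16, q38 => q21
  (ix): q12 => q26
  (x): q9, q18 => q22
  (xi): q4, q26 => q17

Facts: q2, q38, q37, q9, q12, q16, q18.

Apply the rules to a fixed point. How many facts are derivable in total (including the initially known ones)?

16

Round 1: (iv) [q2, q16 => q14]; (vi) [q16 => q15]; (viii) [q16, q38 => q21]; (ix) [q12 => q26]; (x) [q9, q18 => q22]. New: q14, q15, q21, q26, q22.
Round 2: (iii) [q22, q16 => q4]. New: q4.
Round 3: (xi) [q4, q26 => q17]. New: q17.
Round 4: (ii) [q17 => q27]. New: q27.
Round 5: (i) [q27, q21 => q3]. New: q3.
Closure: {q12, q14, q15, q16, q17, q18, q2, q21, q22, q26, q27, q3, q37, q38, q4, q9} — 16 facts.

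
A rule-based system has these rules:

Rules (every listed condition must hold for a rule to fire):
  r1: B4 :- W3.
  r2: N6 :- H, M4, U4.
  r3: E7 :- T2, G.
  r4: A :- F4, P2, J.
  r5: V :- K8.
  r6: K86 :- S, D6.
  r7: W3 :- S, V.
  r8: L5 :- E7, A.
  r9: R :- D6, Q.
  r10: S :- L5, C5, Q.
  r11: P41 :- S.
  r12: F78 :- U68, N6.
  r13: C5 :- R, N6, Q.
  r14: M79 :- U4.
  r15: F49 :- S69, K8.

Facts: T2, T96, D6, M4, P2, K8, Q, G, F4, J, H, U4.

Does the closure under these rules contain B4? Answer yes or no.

[1] r2 [N6 :- H, M4, U4.]; r3 [E7 :- T2, G.]; r4 [A :- F4, P2, J.]; r5 [V :- K8.]; r9 [R :- D6, Q.]; r14 [M79 :- U4.]. ⇒ new: N6, E7, A, V, R, M79.
[2] r8 [L5 :- E7, A.]; r13 [C5 :- R, N6, Q.]. ⇒ new: L5, C5.
[3] r10 [S :- L5, C5, Q.]. ⇒ new: S.
[4] r6 [K86 :- S, D6.]; r7 [W3 :- S, V.]; r11 [P41 :- S.]. ⇒ new: K86, W3, P41.
[5] r1 [B4 :- W3.]. ⇒ new: B4.
B4 appears in round 5, so it is derivable.

yes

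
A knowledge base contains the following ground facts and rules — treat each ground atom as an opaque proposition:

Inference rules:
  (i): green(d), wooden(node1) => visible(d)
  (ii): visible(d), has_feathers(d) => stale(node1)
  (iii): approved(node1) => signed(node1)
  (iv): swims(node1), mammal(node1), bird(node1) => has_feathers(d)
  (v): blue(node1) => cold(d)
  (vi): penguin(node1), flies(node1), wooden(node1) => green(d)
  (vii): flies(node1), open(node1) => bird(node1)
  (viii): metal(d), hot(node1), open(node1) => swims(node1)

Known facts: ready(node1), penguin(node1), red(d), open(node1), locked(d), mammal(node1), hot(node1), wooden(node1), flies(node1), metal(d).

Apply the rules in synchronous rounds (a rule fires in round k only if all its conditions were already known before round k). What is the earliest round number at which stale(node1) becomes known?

3

Round 1: (vi) [penguin(node1), flies(node1), wooden(node1) => green(d)]; (vii) [flies(node1), open(node1) => bird(node1)]; (viii) [metal(d), hot(node1), open(node1) => swims(node1)]. New: green(d), bird(node1), swims(node1).
Round 2: (i) [green(d), wooden(node1) => visible(d)]; (iv) [swims(node1), mammal(node1), bird(node1) => has_feathers(d)]. New: visible(d), has_feathers(d).
Round 3: (ii) [visible(d), has_feathers(d) => stale(node1)]. New: stale(node1).
stale(node1) first appears in round 3.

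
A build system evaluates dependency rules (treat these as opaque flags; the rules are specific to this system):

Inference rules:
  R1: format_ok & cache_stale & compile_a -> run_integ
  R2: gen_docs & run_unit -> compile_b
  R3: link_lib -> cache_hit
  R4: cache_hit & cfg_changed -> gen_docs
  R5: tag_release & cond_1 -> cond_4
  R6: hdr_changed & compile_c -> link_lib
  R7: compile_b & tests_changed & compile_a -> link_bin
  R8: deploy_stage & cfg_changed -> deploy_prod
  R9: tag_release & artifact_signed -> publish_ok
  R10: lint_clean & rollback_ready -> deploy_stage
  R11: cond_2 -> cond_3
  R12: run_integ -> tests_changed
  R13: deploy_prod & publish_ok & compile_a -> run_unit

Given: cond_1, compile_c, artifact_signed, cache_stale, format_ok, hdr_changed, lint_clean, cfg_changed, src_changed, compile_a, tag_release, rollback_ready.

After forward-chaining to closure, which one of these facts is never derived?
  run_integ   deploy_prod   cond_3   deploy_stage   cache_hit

Round 1 fires R1, R5, R6, R9, R10, giving run_integ, cond_4, link_lib, publish_ok, deploy_stage.
Round 2 fires R3, R8, R12, giving cache_hit, deploy_prod, tests_changed.
Round 3 fires R4, R13, giving gen_docs, run_unit.
Round 4 fires R2, giving compile_b.
Round 5 fires R7, giving link_bin.
Derived: run_integ (round 1), cache_hit (round 2), deploy_stage (round 1), deploy_prod (round 2). cond_3 never appears in any round.

cond_3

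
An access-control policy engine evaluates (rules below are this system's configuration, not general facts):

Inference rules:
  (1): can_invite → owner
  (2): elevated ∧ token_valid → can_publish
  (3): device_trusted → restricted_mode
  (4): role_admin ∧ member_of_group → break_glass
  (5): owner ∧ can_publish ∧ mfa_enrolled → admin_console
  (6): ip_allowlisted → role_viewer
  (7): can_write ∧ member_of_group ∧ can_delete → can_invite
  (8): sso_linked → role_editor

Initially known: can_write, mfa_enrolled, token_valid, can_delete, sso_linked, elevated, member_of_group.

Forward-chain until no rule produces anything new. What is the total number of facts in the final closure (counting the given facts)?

Round 1 fires (2), (7), (8), giving can_publish, can_invite, role_editor.
Round 2 fires (1), giving owner.
Round 3 fires (5), giving admin_console.
Closure: {admin_console, can_delete, can_invite, can_publish, can_write, elevated, member_of_group, mfa_enrolled, owner, role_editor, sso_linked, token_valid} — 12 facts.

12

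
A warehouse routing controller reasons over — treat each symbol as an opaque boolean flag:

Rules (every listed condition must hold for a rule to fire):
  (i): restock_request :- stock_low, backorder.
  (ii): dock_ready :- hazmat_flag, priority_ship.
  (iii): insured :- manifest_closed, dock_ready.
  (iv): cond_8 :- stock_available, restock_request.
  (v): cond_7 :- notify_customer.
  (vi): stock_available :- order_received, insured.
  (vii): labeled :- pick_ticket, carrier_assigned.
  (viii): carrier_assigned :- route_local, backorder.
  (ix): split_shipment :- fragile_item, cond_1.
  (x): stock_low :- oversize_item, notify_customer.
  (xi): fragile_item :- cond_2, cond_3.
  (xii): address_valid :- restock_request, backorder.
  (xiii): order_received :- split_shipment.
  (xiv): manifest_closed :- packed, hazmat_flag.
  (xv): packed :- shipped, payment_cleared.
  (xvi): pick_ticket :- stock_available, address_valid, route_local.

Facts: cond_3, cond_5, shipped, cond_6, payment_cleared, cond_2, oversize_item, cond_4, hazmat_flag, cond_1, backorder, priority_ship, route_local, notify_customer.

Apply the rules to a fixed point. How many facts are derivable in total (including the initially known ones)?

Round 1 fires (ii), (v), (viii), (x), (xi), (xv), giving dock_ready, cond_7, carrier_assigned, stock_low, fragile_item, packed.
Round 2 fires (i), (ix), (xiv), giving restock_request, split_shipment, manifest_closed.
Round 3 fires (iii), (xii), (xiii), giving insured, address_valid, order_received.
Round 4 fires (vi), giving stock_available.
Round 5 fires (iv), (xvi), giving cond_8, pick_ticket.
Round 6 fires (vii), giving labeled.
Closure: {address_valid, backorder, carrier_assigned, cond_1, cond_2, cond_3, cond_4, cond_5, cond_6, cond_7, cond_8, dock_ready, fragile_item, hazmat_flag, insured, labeled, manifest_closed, notify_customer, order_received, oversize_item, packed, payment_cleared, pick_ticket, priority_ship, restock_request, route_local, shipped, split_shipment, stock_available, stock_low} — 30 facts.

30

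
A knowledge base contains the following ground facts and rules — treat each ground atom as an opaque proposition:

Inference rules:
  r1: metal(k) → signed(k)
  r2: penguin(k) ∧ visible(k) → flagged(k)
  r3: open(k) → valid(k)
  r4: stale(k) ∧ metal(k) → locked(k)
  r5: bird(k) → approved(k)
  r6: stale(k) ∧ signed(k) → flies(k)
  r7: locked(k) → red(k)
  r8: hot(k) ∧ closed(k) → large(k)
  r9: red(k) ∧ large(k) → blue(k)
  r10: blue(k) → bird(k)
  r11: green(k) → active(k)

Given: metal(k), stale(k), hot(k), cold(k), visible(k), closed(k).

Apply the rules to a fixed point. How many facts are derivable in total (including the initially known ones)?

Round 1: r1 [metal(k) → signed(k)]; r4 [stale(k) ∧ metal(k) → locked(k)]; r8 [hot(k) ∧ closed(k) → large(k)]. New: signed(k), locked(k), large(k).
Round 2: r6 [stale(k) ∧ signed(k) → flies(k)]; r7 [locked(k) → red(k)]. New: flies(k), red(k).
Round 3: r9 [red(k) ∧ large(k) → blue(k)]. New: blue(k).
Round 4: r10 [blue(k) → bird(k)]. New: bird(k).
Round 5: r5 [bird(k) → approved(k)]. New: approved(k).
Closure: {approved(k), bird(k), blue(k), closed(k), cold(k), flies(k), hot(k), large(k), locked(k), metal(k), red(k), signed(k), stale(k), visible(k)} — 14 facts.

14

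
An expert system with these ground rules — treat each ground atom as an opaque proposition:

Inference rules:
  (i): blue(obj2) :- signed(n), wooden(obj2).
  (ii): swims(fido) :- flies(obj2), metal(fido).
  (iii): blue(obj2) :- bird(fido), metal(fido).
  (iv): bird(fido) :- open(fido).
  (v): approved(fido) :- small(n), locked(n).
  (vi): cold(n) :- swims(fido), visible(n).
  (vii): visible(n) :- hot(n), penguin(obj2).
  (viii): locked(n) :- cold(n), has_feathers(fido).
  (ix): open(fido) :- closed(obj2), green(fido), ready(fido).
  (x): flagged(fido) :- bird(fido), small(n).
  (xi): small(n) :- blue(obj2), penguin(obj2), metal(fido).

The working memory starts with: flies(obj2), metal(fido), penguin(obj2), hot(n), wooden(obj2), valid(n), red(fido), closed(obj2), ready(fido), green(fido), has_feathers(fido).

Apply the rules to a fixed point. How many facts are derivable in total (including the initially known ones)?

21

Round 1 fires (ii), (vii), (ix), giving swims(fido), visible(n), open(fido).
Round 2 fires (iv), (vi), giving bird(fido), cold(n).
Round 3 fires (iii), (viii), giving blue(obj2), locked(n).
Round 4 fires (xi), giving small(n).
Round 5 fires (v), (x), giving approved(fido), flagged(fido).
Closure: {approved(fido), bird(fido), blue(obj2), closed(obj2), cold(n), flagged(fido), flies(obj2), green(fido), has_feathers(fido), hot(n), locked(n), metal(fido), open(fido), penguin(obj2), ready(fido), red(fido), small(n), swims(fido), valid(n), visible(n), wooden(obj2)} — 21 facts.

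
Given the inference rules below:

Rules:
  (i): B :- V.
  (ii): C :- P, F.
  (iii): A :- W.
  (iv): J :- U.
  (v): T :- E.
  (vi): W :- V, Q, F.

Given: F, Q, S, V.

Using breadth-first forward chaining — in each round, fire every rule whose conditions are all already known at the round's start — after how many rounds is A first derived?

2

Round 1: (i) [B :- V.]; (vi) [W :- V, Q, F.]. New: B, W.
Round 2: (iii) [A :- W.]. New: A.
A first appears in round 2.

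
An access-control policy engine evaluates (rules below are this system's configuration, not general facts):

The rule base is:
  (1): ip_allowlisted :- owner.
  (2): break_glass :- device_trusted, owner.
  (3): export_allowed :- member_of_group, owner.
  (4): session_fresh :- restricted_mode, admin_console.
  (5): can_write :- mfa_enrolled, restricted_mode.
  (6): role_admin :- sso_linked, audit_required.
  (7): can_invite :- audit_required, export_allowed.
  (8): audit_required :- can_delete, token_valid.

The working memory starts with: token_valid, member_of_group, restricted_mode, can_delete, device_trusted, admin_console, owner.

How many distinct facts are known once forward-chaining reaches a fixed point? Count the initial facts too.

13

[1] (1) [ip_allowlisted :- owner.]; (2) [break_glass :- device_trusted, owner.]; (3) [export_allowed :- member_of_group, owner.]; (4) [session_fresh :- restricted_mode, admin_console.]; (8) [audit_required :- can_delete, token_valid.]. ⇒ new: ip_allowlisted, break_glass, export_allowed, session_fresh, audit_required.
[2] (7) [can_invite :- audit_required, export_allowed.]. ⇒ new: can_invite.
Closure: {admin_console, audit_required, break_glass, can_delete, can_invite, device_trusted, export_allowed, ip_allowlisted, member_of_group, owner, restricted_mode, session_fresh, token_valid} — 13 facts.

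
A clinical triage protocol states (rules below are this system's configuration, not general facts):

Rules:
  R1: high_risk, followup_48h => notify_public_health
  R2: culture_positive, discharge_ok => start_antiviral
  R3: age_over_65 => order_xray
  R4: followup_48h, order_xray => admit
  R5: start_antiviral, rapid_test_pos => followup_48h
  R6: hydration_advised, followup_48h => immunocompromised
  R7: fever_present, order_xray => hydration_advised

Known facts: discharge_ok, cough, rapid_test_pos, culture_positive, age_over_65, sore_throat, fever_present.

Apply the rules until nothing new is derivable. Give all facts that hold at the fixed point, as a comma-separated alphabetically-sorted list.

Round 1: R2 [culture_positive, discharge_ok => start_antiviral]; R3 [age_over_65 => order_xray]. New: start_antiviral, order_xray.
Round 2: R5 [start_antiviral, rapid_test_pos => followup_48h]; R7 [fever_present, order_xray => hydration_advised]. New: followup_48h, hydration_advised.
Round 3: R4 [followup_48h, order_xray => admit]; R6 [hydration_advised, followup_48h => immunocompromised]. New: admit, immunocompromised.

admit, age_over_65, cough, culture_positive, discharge_ok, fever_present, followup_48h, hydration_advised, immunocompromised, order_xray, rapid_test_pos, sore_throat, start_antiviral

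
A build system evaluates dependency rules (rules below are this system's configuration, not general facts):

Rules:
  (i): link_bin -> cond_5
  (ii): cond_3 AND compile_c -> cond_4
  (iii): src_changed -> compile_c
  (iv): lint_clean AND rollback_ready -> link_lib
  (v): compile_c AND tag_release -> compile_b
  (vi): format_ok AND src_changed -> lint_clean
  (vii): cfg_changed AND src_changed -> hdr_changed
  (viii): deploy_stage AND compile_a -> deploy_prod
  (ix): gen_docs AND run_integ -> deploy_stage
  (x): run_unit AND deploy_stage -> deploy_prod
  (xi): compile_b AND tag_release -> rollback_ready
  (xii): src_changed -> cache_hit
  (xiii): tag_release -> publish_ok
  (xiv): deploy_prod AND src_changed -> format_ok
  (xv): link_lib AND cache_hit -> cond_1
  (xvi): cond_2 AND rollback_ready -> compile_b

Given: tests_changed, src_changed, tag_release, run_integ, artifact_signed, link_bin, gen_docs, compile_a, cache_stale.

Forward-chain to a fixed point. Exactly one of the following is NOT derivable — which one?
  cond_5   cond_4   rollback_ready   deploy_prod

Round 1: (i) [link_bin -> cond_5]; (iii) [src_changed -> compile_c]; (ix) [gen_docs AND run_integ -> deploy_stage]; (xii) [src_changed -> cache_hit]; (xiii) [tag_release -> publish_ok]. New: cond_5, compile_c, deploy_stage, cache_hit, publish_ok.
Round 2: (v) [compile_c AND tag_release -> compile_b]; (viii) [deploy_stage AND compile_a -> deploy_prod]. New: compile_b, deploy_prod.
Round 3: (xi) [compile_b AND tag_release -> rollback_ready]; (xiv) [deploy_prod AND src_changed -> format_ok]. New: rollback_ready, format_ok.
Round 4: (vi) [format_ok AND src_changed -> lint_clean]. New: lint_clean.
Round 5: (iv) [lint_clean AND rollback_ready -> link_lib]. New: link_lib.
Round 6: (xv) [link_lib AND cache_hit -> cond_1]. New: cond_1.
Derived: rollback_ready (round 3), cond_5 (round 1), deploy_prod (round 2). cond_4 never appears in any round.

cond_4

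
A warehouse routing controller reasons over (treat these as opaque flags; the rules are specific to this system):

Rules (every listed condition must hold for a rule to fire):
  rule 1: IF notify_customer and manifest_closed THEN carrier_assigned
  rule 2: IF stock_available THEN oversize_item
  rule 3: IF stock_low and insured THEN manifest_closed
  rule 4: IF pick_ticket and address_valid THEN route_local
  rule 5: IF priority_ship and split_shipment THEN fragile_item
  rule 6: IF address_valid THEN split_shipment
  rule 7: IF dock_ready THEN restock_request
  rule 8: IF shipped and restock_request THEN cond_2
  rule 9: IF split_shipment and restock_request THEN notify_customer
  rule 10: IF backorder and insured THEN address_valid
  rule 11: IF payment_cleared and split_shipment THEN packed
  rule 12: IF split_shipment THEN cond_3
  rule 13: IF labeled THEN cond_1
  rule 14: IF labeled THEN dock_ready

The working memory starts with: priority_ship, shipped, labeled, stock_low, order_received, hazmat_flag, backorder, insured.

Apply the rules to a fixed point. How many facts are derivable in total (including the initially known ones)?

Round 1: rule 3 [IF stock_low and insured THEN manifest_closed]; rule 10 [IF backorder and insured THEN address_valid]; rule 13 [IF labeled THEN cond_1]; rule 14 [IF labeled THEN dock_ready]. Adds manifest_closed, address_valid, cond_1, dock_ready.
Round 2: rule 6 [IF address_valid THEN split_shipment]; rule 7 [IF dock_ready THEN restock_request]. Adds split_shipment, restock_request.
Round 3: rule 5 [IF priority_ship and split_shipment THEN fragile_item]; rule 8 [IF shipped and restock_request THEN cond_2]; rule 9 [IF split_shipment and restock_request THEN notify_customer]; rule 12 [IF split_shipment THEN cond_3]. Adds fragile_item, cond_2, notify_customer, cond_3.
Round 4: rule 1 [IF notify_customer and manifest_closed THEN carrier_assigned]. Adds carrier_assigned.
Closure: {address_valid, backorder, carrier_assigned, cond_1, cond_2, cond_3, dock_ready, fragile_item, hazmat_flag, insured, labeled, manifest_closed, notify_customer, order_received, priority_ship, restock_request, shipped, split_shipment, stock_low} — 19 facts.

19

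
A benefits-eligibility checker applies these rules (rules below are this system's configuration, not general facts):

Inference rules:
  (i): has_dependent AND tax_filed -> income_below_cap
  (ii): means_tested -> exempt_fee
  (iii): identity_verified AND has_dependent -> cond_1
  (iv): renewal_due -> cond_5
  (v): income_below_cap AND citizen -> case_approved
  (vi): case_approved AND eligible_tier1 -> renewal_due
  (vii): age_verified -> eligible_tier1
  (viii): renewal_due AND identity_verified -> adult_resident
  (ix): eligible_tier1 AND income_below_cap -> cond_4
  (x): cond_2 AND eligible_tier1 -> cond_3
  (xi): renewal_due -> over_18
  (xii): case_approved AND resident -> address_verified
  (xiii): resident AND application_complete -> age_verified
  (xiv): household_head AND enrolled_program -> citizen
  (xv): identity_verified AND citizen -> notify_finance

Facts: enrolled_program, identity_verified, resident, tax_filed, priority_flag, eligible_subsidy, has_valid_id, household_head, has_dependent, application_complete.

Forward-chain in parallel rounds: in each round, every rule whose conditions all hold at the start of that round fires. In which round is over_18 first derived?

4

Round 1 — (i), (iii), (xiii), (xiv), derive income_below_cap, cond_1, age_verified, citizen.
Round 2 — (v), (vii), (xv), derive case_approved, eligible_tier1, notify_finance.
Round 3 — (vi), (ix), (xii), derive renewal_due, cond_4, address_verified.
Round 4 — (iv), (viii), (xi), derive cond_5, adult_resident, over_18.
over_18 first appears in round 4.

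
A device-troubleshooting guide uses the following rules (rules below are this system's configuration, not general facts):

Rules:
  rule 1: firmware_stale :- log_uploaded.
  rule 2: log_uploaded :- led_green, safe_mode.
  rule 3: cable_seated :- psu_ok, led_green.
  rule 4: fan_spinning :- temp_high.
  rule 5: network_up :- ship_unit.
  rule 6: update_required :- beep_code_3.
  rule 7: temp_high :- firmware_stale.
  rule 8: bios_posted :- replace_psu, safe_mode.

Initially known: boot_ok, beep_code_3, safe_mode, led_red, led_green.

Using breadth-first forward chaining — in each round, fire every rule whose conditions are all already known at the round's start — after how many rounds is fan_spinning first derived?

4

Round 1: rule 2 [log_uploaded :- led_green, safe_mode.]; rule 6 [update_required :- beep_code_3.]. New: log_uploaded, update_required.
Round 2: rule 1 [firmware_stale :- log_uploaded.]. New: firmware_stale.
Round 3: rule 7 [temp_high :- firmware_stale.]. New: temp_high.
Round 4: rule 4 [fan_spinning :- temp_high.]. New: fan_spinning.
fan_spinning first appears in round 4.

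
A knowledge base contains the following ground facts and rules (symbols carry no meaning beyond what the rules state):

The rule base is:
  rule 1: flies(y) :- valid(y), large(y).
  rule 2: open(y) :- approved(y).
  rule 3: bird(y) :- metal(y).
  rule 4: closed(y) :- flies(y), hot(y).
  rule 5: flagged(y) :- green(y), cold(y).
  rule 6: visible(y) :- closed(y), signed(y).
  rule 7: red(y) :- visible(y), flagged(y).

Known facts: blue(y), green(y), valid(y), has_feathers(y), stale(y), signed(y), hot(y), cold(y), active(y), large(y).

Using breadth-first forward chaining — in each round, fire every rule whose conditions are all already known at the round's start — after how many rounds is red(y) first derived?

4

Round 1 fires rule 1, rule 5, giving flies(y), flagged(y).
Round 2 fires rule 4, giving closed(y).
Round 3 fires rule 6, giving visible(y).
Round 4 fires rule 7, giving red(y).
red(y) first appears in round 4.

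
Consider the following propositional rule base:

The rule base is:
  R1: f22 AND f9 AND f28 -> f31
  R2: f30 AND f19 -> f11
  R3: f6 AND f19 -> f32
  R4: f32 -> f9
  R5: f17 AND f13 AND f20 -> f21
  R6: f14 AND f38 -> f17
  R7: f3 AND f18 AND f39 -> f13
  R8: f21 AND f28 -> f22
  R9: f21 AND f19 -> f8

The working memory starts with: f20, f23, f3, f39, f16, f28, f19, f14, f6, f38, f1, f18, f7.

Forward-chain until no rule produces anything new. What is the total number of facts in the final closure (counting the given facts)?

Round 1 fires R3, R6, R7, giving f32, f17, f13.
Round 2 fires R4, R5, giving f9, f21.
Round 3 fires R8, R9, giving f22, f8.
Round 4 fires R1, giving f31.
Closure: {f1, f13, f14, f16, f17, f18, f19, f20, f21, f22, f23, f28, f3, f31, f32, f38, f39, f6, f7, f8, f9} — 21 facts.

21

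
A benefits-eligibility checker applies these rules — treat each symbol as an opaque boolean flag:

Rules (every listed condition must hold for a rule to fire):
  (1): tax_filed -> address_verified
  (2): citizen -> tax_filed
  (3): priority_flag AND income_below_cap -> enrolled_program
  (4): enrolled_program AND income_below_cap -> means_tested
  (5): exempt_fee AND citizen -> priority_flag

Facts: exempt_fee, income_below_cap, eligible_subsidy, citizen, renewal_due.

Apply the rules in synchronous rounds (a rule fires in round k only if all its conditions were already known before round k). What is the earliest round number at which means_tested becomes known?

Round 1 fires (2), (5), giving tax_filed, priority_flag.
Round 2 fires (1), (3), giving address_verified, enrolled_program.
Round 3 fires (4), giving means_tested.
means_tested first appears in round 3.

3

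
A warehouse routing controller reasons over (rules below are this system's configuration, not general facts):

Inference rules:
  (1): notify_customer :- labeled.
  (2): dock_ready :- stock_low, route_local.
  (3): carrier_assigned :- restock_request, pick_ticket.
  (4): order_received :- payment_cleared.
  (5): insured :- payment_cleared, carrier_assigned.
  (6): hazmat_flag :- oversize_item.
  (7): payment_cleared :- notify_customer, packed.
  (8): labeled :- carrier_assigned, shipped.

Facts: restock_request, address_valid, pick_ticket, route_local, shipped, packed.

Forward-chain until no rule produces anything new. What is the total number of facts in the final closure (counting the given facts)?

Round 1: (3) [carrier_assigned :- restock_request, pick_ticket.]. New: carrier_assigned.
Round 2: (8) [labeled :- carrier_assigned, shipped.]. New: labeled.
Round 3: (1) [notify_customer :- labeled.]. New: notify_customer.
Round 4: (7) [payment_cleared :- notify_customer, packed.]. New: payment_cleared.
Round 5: (4) [order_received :- payment_cleared.]; (5) [insured :- payment_cleared, carrier_assigned.]. New: order_received, insured.
Closure: {address_valid, carrier_assigned, insured, labeled, notify_customer, order_received, packed, payment_cleared, pick_ticket, restock_request, route_local, shipped} — 12 facts.

12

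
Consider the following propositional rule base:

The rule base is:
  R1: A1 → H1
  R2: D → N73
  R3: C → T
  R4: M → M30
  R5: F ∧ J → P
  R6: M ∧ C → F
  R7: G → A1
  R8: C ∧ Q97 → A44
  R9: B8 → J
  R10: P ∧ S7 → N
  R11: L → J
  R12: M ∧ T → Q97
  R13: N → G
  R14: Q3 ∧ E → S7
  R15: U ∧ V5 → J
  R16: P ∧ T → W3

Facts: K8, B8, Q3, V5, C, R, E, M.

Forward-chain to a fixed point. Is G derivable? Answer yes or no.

Round 1: R3 [C → T]; R4 [M → M30]; R6 [M ∧ C → F]; R9 [B8 → J]; R14 [Q3 ∧ E → S7]. New: T, M30, F, J, S7.
Round 2: R5 [F ∧ J → P]; R12 [M ∧ T → Q97]. New: P, Q97.
Round 3: R8 [C ∧ Q97 → A44]; R10 [P ∧ S7 → N]; R16 [P ∧ T → W3]. New: A44, N, W3.
Round 4: R13 [N → G]. New: G.
Round 5: R7 [G → A1]. New: A1.
Round 6: R1 [A1 → H1]. New: H1.
G appears in round 4, so it is derivable.

yes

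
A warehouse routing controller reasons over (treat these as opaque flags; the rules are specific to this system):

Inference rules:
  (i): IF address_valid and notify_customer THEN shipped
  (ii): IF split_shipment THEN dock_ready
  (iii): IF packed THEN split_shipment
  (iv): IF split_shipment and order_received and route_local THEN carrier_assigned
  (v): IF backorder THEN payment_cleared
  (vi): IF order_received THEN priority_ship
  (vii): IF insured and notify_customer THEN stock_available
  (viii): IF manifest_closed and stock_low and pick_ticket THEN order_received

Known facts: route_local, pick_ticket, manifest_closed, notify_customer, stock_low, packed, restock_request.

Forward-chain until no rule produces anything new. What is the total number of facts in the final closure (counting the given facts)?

12

[1] (iii) [IF packed THEN split_shipment]; (viii) [IF manifest_closed and stock_low and pick_ticket THEN order_received]. ⇒ new: split_shipment, order_received.
[2] (ii) [IF split_shipment THEN dock_ready]; (iv) [IF split_shipment and order_received and route_local THEN carrier_assigned]; (vi) [IF order_received THEN priority_ship]. ⇒ new: dock_ready, carrier_assigned, priority_ship.
Closure: {carrier_assigned, dock_ready, manifest_closed, notify_customer, order_received, packed, pick_ticket, priority_ship, restock_request, route_local, split_shipment, stock_low} — 12 facts.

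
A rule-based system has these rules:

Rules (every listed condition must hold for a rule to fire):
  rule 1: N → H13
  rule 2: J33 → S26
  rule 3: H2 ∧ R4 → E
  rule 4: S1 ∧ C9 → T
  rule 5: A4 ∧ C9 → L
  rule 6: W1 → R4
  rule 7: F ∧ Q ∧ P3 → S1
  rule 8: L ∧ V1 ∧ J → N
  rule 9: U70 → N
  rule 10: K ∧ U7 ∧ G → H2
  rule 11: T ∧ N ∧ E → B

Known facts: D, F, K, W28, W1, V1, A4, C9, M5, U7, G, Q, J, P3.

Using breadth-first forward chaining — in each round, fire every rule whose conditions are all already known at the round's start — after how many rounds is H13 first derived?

3

Round 1: rule 5 [A4 ∧ C9 → L]; rule 6 [W1 → R4]; rule 7 [F ∧ Q ∧ P3 → S1]; rule 10 [K ∧ U7 ∧ G → H2]. New: L, R4, S1, H2.
Round 2: rule 3 [H2 ∧ R4 → E]; rule 4 [S1 ∧ C9 → T]; rule 8 [L ∧ V1 ∧ J → N]. New: E, T, N.
Round 3: rule 1 [N → H13]; rule 11 [T ∧ N ∧ E → B]. New: H13, B.
H13 first appears in round 3.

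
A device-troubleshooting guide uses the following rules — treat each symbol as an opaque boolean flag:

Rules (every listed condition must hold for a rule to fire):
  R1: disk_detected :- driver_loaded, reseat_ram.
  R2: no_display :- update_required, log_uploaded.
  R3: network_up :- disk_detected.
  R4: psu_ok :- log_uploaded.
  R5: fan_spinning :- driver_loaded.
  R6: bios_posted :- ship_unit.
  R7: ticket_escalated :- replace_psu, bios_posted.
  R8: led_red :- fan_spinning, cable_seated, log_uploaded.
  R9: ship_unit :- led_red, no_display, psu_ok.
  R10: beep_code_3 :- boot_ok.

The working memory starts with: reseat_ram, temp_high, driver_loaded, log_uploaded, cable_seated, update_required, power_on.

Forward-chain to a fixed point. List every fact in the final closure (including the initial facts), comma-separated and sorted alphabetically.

Round 1: R1 [disk_detected :- driver_loaded, reseat_ram.]; R2 [no_display :- update_required, log_uploaded.]; R4 [psu_ok :- log_uploaded.]; R5 [fan_spinning :- driver_loaded.]. Adds disk_detected, no_display, psu_ok, fan_spinning.
Round 2: R3 [network_up :- disk_detected.]; R8 [led_red :- fan_spinning, cable_seated, log_uploaded.]. Adds network_up, led_red.
Round 3: R9 [ship_unit :- led_red, no_display, psu_ok.]. Adds ship_unit.
Round 4: R6 [bios_posted :- ship_unit.]. Adds bios_posted.

bios_posted, cable_seated, disk_detected, driver_loaded, fan_spinning, led_red, log_uploaded, network_up, no_display, power_on, psu_ok, reseat_ram, ship_unit, temp_high, update_required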